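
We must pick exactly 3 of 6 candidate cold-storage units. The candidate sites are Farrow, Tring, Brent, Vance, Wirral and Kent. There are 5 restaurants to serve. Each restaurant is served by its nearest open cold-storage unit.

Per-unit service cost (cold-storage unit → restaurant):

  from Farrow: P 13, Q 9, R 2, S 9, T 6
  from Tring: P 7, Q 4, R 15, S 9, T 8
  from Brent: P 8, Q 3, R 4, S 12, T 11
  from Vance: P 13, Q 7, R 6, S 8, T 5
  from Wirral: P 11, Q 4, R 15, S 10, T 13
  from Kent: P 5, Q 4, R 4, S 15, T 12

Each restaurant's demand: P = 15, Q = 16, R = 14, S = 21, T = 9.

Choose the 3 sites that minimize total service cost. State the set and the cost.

Choose Farrow, Vance and Kent; total service cost 380.

With exactly 3 open, each restaurant uses its cheapest among the chosen.
{Farrow, Vance, Kent}: P→Kent 5·15=75, Q→Kent 4·16=64, R→Farrow 2·14=28, S→Vance 8·21=168, T→Vance 5·9=45. Service cost 380.
{Brent, Vance, Kent}: service cost 392
{Farrow, Brent, Kent}: service cost 394
Among all 20 size-3 choices, {Farrow, Vance, Kent} is lowest.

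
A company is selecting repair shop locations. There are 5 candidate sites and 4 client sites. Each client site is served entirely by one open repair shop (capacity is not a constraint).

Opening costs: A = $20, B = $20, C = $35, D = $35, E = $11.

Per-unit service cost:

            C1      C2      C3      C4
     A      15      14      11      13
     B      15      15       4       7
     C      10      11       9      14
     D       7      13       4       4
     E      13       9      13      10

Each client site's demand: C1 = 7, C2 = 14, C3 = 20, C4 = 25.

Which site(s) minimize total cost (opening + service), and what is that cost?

For any fixed open set, each client site goes to its cheapest open site; total = fixed + service.
{D, E}: C1→D 7·7=49, C2→E 9·14=126, C3→D 4·20=80, C4→D 4·25=100. Service 355; fixed 46; total 401.
{A, D, E}: C1→D 7·7=49, C2→E 9·14=126, C3→D 4·20=80, C4→D 4·25=100. Service 355; fixed 66; total 421.
{B, D, E}: C1→D 7·7=49, C2→E 9·14=126, C3→B 4·20=80, C4→D 4·25=100. Service 355; fixed 66; total 421.
{A, B, C, D, E}: service 355 + fixed 121 = 476
No other subset beats 401.

Open D and E; minimum total cost 401.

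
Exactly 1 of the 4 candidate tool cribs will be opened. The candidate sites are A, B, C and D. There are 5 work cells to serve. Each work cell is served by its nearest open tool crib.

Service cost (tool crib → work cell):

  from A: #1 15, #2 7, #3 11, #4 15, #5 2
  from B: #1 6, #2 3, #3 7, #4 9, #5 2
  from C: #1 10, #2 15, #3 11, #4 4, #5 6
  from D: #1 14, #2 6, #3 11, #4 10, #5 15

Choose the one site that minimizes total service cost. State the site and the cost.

With exactly 1 open, each work cell uses its cheapest among the chosen.
{B}: #1→B 6, #2→B 3, #3→B 7, #4→B 9, #5→B 2. Service cost 27.
{C}: service cost 46
{A}: service cost 50
Among all 4 size-1 choices, {B} is lowest.

Choose B only; total service cost 27.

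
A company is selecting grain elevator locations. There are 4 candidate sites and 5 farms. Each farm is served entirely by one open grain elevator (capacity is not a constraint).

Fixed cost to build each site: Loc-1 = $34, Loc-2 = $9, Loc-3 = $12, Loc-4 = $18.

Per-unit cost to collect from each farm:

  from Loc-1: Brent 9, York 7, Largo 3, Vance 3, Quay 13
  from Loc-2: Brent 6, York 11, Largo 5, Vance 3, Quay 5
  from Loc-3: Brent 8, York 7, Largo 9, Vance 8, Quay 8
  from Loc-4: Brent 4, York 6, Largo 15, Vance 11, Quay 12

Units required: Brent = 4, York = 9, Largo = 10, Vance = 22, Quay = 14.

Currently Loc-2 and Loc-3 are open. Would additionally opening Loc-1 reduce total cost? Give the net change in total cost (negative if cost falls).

No — net change +14 (cost rises by 14).

Current service cost with {Loc-2, Loc-3}: 273.
Adding Loc-1: each farm re-picks its cheapest; new service cost 253, saving 20.
Extra fixed cost: 34. Net change = 34 − 20 = 14.
(Totals: 294 → 308.)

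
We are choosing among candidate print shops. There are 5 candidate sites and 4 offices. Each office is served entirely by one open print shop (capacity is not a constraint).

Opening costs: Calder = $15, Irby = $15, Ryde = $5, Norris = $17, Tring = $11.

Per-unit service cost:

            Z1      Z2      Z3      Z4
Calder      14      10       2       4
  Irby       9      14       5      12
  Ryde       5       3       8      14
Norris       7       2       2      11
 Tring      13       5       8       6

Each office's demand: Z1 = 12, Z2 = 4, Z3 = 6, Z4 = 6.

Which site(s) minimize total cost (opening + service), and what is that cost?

Open Calder and Ryde; minimum total cost 128.

For any fixed open set, each office goes to its cheapest open site; total = fixed + service.
{Calder, Ryde}: Z1→Ryde 5·12=60, Z2→Ryde 3·4=12, Z3→Calder 2·6=12, Z4→Calder 4·6=24. Service 108; fixed 20; total 128.
{Calder, Ryde, Tring}: service 108 + fixed 31 = 139
{Calder, Ryde, Norris}: service 104 + fixed 37 = 141
{Calder, Irby, Ryde, Norris, Tring}: service 104 + fixed 63 = 167
No other subset beats 128.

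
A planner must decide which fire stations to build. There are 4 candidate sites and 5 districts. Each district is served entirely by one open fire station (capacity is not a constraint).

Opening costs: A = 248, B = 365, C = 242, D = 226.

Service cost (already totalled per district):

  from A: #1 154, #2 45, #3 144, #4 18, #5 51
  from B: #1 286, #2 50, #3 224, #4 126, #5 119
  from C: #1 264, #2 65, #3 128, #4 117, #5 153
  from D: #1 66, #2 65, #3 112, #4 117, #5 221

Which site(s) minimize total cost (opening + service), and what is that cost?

For any fixed open set, each district goes to its cheapest open site; total = fixed + service.
{A}: #1→A 154, #2→A 45, #3→A 144, #4→A 18, #5→A 51. Service 412; fixed 248; total 660.
{A, D}: #1→D 66, #2→A 45, #3→D 112, #4→A 18, #5→A 51. Service 292; fixed 474; total 766.
{D}: #1→D 66, #2→D 65, #3→D 112, #4→D 117, #5→D 221. Service 581; fixed 226; total 807.
{A, B, C, D}: service 292 + fixed 1081 = 1373
No other subset beats 660.

Open A only; minimum total cost 660.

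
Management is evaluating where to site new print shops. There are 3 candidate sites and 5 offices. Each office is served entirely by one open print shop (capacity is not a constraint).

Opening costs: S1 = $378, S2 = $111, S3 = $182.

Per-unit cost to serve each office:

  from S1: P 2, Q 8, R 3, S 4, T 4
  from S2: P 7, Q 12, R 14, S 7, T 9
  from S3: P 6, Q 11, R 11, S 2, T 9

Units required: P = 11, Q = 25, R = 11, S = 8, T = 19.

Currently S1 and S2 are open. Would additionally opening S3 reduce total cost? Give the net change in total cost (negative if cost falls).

Current service cost with {S1, S2}: 363.
Adding S3: each office re-picks its cheapest; new service cost 347, saving 16.
Extra fixed cost: 182. Net change = 182 − 16 = 166.
(Totals: 852 → 1018.)

No — net change +166 (cost rises by 166).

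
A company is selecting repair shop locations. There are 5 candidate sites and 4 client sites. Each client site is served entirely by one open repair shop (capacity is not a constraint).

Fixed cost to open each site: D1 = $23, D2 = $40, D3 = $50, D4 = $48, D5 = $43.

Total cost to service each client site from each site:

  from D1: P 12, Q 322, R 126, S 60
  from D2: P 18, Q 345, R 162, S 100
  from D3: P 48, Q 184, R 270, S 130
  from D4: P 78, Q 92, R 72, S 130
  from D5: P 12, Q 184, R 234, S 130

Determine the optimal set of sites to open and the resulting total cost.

Open D1 and D4; minimum total cost 307.

For any fixed open set, each client site goes to its cheapest open site; total = fixed + service.
{D1, D4}: P→D1 12, Q→D4 92, R→D4 72, S→D1 60. Service 236; fixed 71; total 307.
{D1, D2, D4}: service 236 + fixed 111 = 347
{D1, D4, D5}: P→D1 12, Q→D4 92, R→D4 72, S→D1 60. Service 236; fixed 114; total 350.
{D1, D2, D3, D4, D5}: service 236 + fixed 204 = 440
No other subset beats 307.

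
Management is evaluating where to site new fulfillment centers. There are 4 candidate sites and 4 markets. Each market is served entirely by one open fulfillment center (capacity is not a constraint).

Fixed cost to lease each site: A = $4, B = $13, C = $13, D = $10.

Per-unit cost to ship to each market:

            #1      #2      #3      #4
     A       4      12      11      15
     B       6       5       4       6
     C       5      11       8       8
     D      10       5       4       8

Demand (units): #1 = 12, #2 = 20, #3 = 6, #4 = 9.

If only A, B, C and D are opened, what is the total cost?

Total cost: 266

Each market is assigned to its cheapest site among the open ones.
{A, B, C, D}: #1→A 4·12=48, #2→B 5·20=100, #3→B 4·6=24, #4→B 6·9=54. Service 226; fixed 40; total 266.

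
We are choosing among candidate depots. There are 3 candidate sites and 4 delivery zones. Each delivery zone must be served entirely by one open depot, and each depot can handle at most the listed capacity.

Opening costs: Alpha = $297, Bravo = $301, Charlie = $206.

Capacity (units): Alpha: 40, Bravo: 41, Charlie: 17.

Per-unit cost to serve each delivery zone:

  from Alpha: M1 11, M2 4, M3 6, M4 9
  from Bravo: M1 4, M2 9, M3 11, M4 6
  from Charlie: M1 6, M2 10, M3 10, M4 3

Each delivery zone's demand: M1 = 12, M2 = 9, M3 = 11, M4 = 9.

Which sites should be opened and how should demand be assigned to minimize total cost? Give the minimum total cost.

Minimum total cost: 605

Open {Bravo}: M1→Bravo 4·12=48, M2→Bravo 9·9=81, M3→Bravo 11·11=121, M4→Bravo 6·9=54.
Loads: Bravo carries 41/41. Service 304; fixed 301; total 605.
Next best feasible plan costs 758.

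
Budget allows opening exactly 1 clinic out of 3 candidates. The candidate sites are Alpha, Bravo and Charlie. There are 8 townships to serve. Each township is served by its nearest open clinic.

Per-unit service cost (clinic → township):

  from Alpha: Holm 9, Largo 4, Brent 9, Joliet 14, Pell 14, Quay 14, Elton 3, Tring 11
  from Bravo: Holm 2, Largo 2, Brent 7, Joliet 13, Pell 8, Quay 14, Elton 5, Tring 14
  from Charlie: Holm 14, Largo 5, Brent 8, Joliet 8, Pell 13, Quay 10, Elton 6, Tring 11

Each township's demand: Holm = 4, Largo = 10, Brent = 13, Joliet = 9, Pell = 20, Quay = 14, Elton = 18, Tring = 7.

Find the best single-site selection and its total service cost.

With exactly 1 open, each township uses its cheapest among the chosen.
{Bravo}: Holm→Bravo 2·4=8, Largo→Bravo 2·10=20, Brent→Bravo 7·13=91, Joliet→Bravo 13·9=117, Pell→Bravo 8·20=160, Quay→Bravo 14·14=196, Elton→Bravo 5·18=90, Tring→Bravo 14·7=98. Service cost 780.
{Charlie}: service cost 867
{Alpha}: service cost 926
Among all 3 size-1 choices, {Bravo} is lowest.

Choose Bravo only; total service cost 780.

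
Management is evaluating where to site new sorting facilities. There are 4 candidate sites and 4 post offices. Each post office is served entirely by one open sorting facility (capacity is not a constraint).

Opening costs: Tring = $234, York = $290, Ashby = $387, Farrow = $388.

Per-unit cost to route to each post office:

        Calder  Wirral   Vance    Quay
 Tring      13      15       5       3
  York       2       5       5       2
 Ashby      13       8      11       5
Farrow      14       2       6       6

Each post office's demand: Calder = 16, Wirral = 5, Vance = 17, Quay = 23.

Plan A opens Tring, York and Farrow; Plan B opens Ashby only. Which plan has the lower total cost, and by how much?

Plan B is cheaper by 148.

Plan A: {Tring, York, Farrow}: Calder→York 2·16=32, Wirral→Farrow 2·5=10, Vance→Tring 5·17=85, Quay→York 2·23=46. Service 173; fixed 912; total 1085.
Plan B: {Ashby}: Calder→Ashby 13·16=208, Wirral→Ashby 8·5=40, Vance→Ashby 11·17=187, Quay→Ashby 5·23=115. Service 550; fixed 387; total 937.
Difference: |1085 − 937| = 148.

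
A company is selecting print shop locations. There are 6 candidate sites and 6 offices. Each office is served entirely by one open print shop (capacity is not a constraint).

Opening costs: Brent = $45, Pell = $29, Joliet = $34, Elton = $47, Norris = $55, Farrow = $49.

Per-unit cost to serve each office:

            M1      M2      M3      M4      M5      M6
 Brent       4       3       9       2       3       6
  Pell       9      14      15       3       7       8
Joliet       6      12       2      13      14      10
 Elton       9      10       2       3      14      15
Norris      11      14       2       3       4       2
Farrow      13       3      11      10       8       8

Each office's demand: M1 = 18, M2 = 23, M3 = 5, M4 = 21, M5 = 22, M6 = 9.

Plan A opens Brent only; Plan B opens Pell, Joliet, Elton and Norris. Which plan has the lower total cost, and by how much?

Plan A: {Brent}: M1→Brent 4·18=72, M2→Brent 3·23=69, M3→Brent 9·5=45, M4→Brent 2·21=42, M5→Brent 3·22=66, M6→Brent 6·9=54. Service 348; fixed 45; total 393.
Plan B: {Pell, Joliet, Elton, Norris}: M1→Joliet 6·18=108, M2→Elton 10·23=230, M3→Joliet 2·5=10, M4→Pell 3·21=63, M5→Norris 4·22=88, M6→Norris 2·9=18. Service 517; fixed 165; total 682.
Difference: |393 − 682| = 289.

Plan A is cheaper by 289.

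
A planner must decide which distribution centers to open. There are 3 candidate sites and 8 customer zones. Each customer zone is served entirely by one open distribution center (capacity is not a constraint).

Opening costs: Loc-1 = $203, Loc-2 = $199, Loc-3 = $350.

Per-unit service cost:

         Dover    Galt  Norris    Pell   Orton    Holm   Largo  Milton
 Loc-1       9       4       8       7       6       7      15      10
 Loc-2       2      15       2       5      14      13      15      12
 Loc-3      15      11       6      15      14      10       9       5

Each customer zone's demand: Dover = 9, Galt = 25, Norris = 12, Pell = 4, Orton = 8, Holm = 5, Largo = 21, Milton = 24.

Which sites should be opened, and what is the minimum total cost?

For any fixed open set, each customer zone goes to its cheapest open site; total = fixed + service.
{Loc-1}: Dover→Loc-1 9·9=81, Galt→Loc-1 4·25=100, Norris→Loc-1 8·12=96, Pell→Loc-1 7·4=28, Orton→Loc-1 6·8=48, Holm→Loc-1 7·5=35, Largo→Loc-1 15·21=315, Milton→Loc-1 10·24=240. Service 943; fixed 203; total 1146.
{Loc-1, Loc-2}: service 800 + fixed 402 = 1202
{Loc-1, Loc-3}: Dover→Loc-1 9·9=81, Galt→Loc-1 4·25=100, Norris→Loc-3 6·12=72, Pell→Loc-1 7·4=28, Orton→Loc-1 6·8=48, Holm→Loc-1 7·5=35, Largo→Loc-3 9·21=189, Milton→Loc-3 5·24=120. Service 673; fixed 553; total 1226.
{Loc-1, Loc-2, Loc-3}: service 554 + fixed 752 = 1306
No other subset beats 1146.

Open Loc-1 only; minimum total cost 1146.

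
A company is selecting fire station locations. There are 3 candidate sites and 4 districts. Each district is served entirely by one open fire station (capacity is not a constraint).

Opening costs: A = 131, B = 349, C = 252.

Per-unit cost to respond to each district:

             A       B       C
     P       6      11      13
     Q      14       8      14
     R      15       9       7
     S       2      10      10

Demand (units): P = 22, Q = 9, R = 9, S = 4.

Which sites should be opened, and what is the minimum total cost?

For any fixed open set, each district goes to its cheapest open site; total = fixed + service.
{A}: P→A 6·22=132, Q→A 14·9=126, R→A 15·9=135, S→A 2·4=8. Service 401; fixed 131; total 532.
{A, C}: service 329 + fixed 383 = 712
{C}: service 515 + fixed 252 = 767
{A, B, C}: service 275 + fixed 732 = 1007
(All 7 nonempty subsets were checked; A only is lowest.)

Open A only; minimum total cost 532.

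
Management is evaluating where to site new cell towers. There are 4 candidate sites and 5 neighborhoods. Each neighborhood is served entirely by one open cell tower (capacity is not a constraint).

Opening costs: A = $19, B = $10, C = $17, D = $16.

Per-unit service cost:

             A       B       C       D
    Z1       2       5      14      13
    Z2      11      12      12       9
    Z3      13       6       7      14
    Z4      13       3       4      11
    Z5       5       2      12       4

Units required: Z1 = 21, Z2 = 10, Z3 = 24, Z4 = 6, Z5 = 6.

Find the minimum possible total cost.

Minimum total cost: 351

For any fixed open set, each neighborhood goes to its cheapest open site; total = fixed + service.
{A, B, D}: Z1→A 2·21=42, Z2→D 9·10=90, Z3→B 6·24=144, Z4→B 3·6=18, Z5→B 2·6=12. Service 306; fixed 45; total 351.
{A, B}: service 326 + fixed 29 = 355
{A, B, C, D}: service 306 + fixed 62 = 368
{B}: Z1→B 5·21=105, Z2→B 12·10=120, Z3→B 6·24=144, Z4→B 3·6=18, Z5→B 2·6=12. Service 399; fixed 10; total 409.
(All 15 nonempty subsets were checked; A, B and D is lowest.)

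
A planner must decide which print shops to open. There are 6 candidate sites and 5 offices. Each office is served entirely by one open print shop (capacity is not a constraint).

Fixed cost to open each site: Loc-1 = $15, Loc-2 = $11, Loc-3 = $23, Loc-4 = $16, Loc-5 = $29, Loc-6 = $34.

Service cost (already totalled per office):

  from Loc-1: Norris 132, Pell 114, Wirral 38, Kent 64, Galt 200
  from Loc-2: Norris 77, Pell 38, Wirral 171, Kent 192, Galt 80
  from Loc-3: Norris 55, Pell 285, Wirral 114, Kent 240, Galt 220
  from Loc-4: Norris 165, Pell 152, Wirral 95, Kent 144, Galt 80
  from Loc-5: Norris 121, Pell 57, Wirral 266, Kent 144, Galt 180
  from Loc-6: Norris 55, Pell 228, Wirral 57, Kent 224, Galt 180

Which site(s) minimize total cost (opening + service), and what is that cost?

For any fixed open set, each office goes to its cheapest open site; total = fixed + service.
{Loc-1, Loc-2}: Norris→Loc-2 77, Pell→Loc-2 38, Wirral→Loc-1 38, Kent→Loc-1 64, Galt→Loc-2 80. Service 297; fixed 26; total 323.
{Loc-1, Loc-2, Loc-3}: Norris→Loc-3 55, Pell→Loc-2 38, Wirral→Loc-1 38, Kent→Loc-1 64, Galt→Loc-2 80. Service 275; fixed 49; total 324.
{Loc-1, Loc-2, Loc-6}: service 275 + fixed 60 = 335
{Loc-1, Loc-2, Loc-3, Loc-4, Loc-5, Loc-6}: service 275 + fixed 128 = 403
No other subset beats 323.

Open Loc-1 and Loc-2; minimum total cost 323.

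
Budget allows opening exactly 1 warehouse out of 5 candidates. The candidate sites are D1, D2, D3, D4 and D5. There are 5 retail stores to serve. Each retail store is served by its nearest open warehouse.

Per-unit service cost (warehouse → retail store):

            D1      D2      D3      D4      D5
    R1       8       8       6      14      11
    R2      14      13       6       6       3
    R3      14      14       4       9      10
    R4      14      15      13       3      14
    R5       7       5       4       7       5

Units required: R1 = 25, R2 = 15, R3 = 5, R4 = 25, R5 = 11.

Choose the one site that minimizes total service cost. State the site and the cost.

With exactly 1 open, each retail store uses its cheapest among the chosen.
{D3}: R1→D3 6·25=150, R2→D3 6·15=90, R3→D3 4·5=20, R4→D3 13·25=325, R5→D3 4·11=44. Service cost 629.
{D4}: service cost 637
{D5}: service cost 775
Among all 5 size-1 choices, {D3} is lowest.

Choose D3 only; total service cost 629.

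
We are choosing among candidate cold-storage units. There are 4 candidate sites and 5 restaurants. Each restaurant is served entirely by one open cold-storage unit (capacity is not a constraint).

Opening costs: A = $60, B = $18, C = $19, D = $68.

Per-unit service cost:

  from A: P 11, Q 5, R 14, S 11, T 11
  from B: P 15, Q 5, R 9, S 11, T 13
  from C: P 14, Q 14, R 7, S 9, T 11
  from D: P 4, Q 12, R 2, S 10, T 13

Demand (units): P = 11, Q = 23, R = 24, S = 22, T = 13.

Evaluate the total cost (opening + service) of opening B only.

Total cost: 925

Each restaurant is assigned to its cheapest site among the open ones.
{B}: P→B 15·11=165, Q→B 5·23=115, R→B 9·24=216, S→B 11·22=242, T→B 13·13=169. Service 907; fixed 18; total 925.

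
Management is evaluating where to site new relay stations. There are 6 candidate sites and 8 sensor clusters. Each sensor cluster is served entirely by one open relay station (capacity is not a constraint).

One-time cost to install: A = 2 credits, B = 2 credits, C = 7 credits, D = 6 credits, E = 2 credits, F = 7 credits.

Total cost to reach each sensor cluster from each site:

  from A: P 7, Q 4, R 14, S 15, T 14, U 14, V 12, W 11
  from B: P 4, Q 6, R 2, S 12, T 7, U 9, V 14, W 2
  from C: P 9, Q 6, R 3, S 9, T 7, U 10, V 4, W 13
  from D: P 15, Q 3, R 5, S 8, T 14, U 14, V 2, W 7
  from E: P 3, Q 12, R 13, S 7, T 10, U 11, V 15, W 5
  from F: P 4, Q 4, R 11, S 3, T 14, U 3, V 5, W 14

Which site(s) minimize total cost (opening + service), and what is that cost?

For any fixed open set, each sensor cluster goes to its cheapest open site; total = fixed + service.
{B, F}: P→B 4, Q→F 4, R→B 2, S→F 3, T→B 7, U→F 3, V→F 5, W→B 2. Service 30; fixed 9; total 39.
{B, E, F}: service 29 + fixed 11 = 40
{A, B, F}: service 30 + fixed 11 = 41
{A, B, C, D, E, F}: service 25 + fixed 26 = 51
No other subset beats 39.

Open B and F; minimum total cost 39.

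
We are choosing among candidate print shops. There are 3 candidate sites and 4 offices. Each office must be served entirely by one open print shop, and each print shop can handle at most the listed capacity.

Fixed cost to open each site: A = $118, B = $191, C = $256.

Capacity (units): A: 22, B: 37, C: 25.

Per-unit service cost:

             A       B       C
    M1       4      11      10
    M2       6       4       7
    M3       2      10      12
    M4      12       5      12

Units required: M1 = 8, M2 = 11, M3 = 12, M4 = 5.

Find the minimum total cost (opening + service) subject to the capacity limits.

Minimum total cost: 434

Open {A, B}: M1→A 4·8=32, M2→B 4·11=44, M3→A 2·12=24, M4→B 5·5=25.
Loads: A carries 20/22, B carries 16/37. Service 125; fixed 309; total 434.
Next best feasible plan costs 468.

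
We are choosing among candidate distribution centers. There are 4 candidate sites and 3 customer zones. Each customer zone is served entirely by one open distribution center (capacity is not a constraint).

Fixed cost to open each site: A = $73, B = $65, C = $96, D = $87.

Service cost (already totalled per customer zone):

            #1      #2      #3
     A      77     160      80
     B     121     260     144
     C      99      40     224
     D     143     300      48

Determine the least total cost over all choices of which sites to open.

For any fixed open set, each customer zone goes to its cheapest open site; total = fixed + service.
{A, C}: #1→A 77, #2→C 40, #3→A 80. Service 197; fixed 169; total 366.
{C, D}: service 187 + fixed 183 = 370
{A}: service 317 + fixed 73 = 390
{A, B, C, D}: service 165 + fixed 321 = 486
(All 15 nonempty subsets were checked; A and C is lowest.)

Minimum total cost: 366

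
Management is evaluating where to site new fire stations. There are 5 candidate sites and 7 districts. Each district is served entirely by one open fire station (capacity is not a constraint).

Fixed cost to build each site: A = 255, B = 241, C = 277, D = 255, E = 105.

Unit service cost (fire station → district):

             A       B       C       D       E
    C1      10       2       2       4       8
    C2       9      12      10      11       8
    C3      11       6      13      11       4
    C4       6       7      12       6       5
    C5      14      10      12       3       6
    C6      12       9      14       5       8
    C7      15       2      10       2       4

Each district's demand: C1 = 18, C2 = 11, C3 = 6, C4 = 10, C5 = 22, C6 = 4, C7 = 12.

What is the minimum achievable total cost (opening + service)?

For any fixed open set, each district goes to its cheapest open site; total = fixed + service.
{E}: C1→E 8·18=144, C2→E 8·11=88, C3→E 4·6=24, C4→E 5·10=50, C5→E 6·22=132, C6→E 8·4=32, C7→E 4·12=48. Service 518; fixed 105; total 623.
{D}: service 429 + fixed 255 = 684
{D, E}: service 344 + fixed 360 = 704
{A, B, C, D, E}: service 308 + fixed 1133 = 1441
No other subset beats 623.

Minimum total cost: 623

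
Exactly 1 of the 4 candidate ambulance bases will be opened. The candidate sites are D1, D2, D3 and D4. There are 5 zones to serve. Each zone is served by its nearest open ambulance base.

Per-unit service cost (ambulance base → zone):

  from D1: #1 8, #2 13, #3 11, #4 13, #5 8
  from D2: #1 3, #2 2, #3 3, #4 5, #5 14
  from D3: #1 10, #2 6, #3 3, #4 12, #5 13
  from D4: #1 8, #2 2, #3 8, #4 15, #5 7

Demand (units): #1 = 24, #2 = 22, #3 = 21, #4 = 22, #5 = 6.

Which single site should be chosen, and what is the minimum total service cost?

Choose D2 only; total service cost 373.

With exactly 1 open, each zone uses its cheapest among the chosen.
{D2}: #1→D2 3·24=72, #2→D2 2·22=44, #3→D2 3·21=63, #4→D2 5·22=110, #5→D2 14·6=84. Service cost 373.
{D4}: service cost 776
{D3}: service cost 777
Among all 4 size-1 choices, {D2} is lowest.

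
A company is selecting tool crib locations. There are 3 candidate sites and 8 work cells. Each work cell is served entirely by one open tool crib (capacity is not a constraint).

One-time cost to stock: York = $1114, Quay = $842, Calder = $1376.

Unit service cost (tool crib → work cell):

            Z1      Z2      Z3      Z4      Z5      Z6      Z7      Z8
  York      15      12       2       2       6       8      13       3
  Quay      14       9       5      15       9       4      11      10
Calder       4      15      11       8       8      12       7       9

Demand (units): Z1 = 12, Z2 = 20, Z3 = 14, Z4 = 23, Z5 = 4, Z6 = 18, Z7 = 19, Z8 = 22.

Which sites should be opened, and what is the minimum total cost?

Open York only; minimum total cost 2089.

For any fixed open set, each work cell goes to its cheapest open site; total = fixed + service.
{York}: Z1→York 15·12=180, Z2→York 12·20=240, Z3→York 2·14=28, Z4→York 2·23=46, Z5→York 6·4=24, Z6→York 8·18=144, Z7→York 13·19=247, Z8→York 3·22=66. Service 975; fixed 1114; total 2089.
{Quay}: Z1→Quay 14·12=168, Z2→Quay 9·20=180, Z3→Quay 5·14=70, Z4→Quay 15·23=345, Z5→Quay 9·4=36, Z6→Quay 4·18=72, Z7→Quay 11·19=209, Z8→Quay 10·22=220. Service 1300; fixed 842; total 2142.
{Calder}: Z1→Calder 4·12=48, Z2→Calder 15·20=300, Z3→Calder 11·14=154, Z4→Calder 8·23=184, Z5→Calder 8·4=32, Z6→Calder 12·18=216, Z7→Calder 7·19=133, Z8→Calder 9·22=198. Service 1265; fixed 1376; total 2641.
{York, Quay, Calder}: service 597 + fixed 3332 = 3929
No other subset beats 2089.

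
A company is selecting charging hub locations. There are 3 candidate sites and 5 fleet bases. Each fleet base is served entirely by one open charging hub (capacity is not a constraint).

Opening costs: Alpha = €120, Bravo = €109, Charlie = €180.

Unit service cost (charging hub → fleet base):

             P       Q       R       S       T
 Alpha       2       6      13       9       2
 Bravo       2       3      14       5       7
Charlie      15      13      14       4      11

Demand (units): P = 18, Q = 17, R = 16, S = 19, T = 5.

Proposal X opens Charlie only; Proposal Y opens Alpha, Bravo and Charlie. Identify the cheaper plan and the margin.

Proposal Y is cheaper by 236.

Proposal X: {Charlie}: P→Charlie 15·18=270, Q→Charlie 13·17=221, R→Charlie 14·16=224, S→Charlie 4·19=76, T→Charlie 11·5=55. Service 846; fixed 180; total 1026.
Proposal Y: {Alpha, Bravo, Charlie}: P→Alpha 2·18=36, Q→Bravo 3·17=51, R→Alpha 13·16=208, S→Charlie 4·19=76, T→Alpha 2·5=10. Service 381; fixed 409; total 790.
Difference: |1026 − 790| = 236.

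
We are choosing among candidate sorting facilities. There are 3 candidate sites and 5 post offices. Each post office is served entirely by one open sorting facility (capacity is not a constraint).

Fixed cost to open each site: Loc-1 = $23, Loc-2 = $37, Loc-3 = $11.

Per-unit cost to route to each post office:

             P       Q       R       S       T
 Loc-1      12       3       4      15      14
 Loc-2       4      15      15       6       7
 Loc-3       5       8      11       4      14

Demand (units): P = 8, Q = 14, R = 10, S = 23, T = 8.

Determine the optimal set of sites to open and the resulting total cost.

Open Loc-1, Loc-2 and Loc-3; minimum total cost 333.

For any fixed open set, each post office goes to its cheapest open site; total = fixed + service.
{Loc-1, Loc-2, Loc-3}: P→Loc-2 4·8=32, Q→Loc-1 3·14=42, R→Loc-1 4·10=40, S→Loc-3 4·23=92, T→Loc-2 7·8=56. Service 262; fixed 71; total 333.
{Loc-1, Loc-3}: service 326 + fixed 34 = 360
{Loc-1, Loc-2}: P→Loc-2 4·8=32, Q→Loc-1 3·14=42, R→Loc-1 4·10=40, S→Loc-2 6·23=138, T→Loc-2 7·8=56. Service 308; fixed 60; total 368.
{Loc-3}: P→Loc-3 5·8=40, Q→Loc-3 8·14=112, R→Loc-3 11·10=110, S→Loc-3 4·23=92, T→Loc-3 14·8=112. Service 466; fixed 11; total 477.
No other subset beats 333.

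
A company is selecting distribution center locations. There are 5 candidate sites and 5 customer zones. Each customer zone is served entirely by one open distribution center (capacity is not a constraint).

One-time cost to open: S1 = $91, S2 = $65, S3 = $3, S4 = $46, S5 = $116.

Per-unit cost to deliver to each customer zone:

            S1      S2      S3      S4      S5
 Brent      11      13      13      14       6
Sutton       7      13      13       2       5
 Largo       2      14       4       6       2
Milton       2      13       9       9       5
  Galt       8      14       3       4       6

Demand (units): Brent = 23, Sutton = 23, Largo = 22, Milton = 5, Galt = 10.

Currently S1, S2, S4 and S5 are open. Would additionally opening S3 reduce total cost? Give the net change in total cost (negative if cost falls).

Yes — net change −7 (cost falls by 7).

Current service cost with {S1, S2, S4, S5}: 278.
Adding S3: each customer zone re-picks its cheapest; new service cost 268, saving 10.
Extra fixed cost: 3. Net change = 3 − 10 = -7.
(Totals: 596 → 589.)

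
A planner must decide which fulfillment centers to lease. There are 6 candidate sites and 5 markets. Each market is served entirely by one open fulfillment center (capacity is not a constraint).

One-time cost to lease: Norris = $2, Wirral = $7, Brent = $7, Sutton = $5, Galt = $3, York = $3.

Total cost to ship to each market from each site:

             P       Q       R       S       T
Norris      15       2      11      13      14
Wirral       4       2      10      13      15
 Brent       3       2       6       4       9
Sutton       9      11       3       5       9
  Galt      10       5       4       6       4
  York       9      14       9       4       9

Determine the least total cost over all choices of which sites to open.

Minimum total cost: 27

For any fixed open set, each market goes to its cheapest open site; total = fixed + service.
{Brent, Galt}: P→Brent 3, Q→Brent 2, R→Galt 4, S→Brent 4, T→Galt 4. Service 17; fixed 10; total 27.
{Norris, Brent, Galt}: P→Brent 3, Q→Norris 2, R→Galt 4, S→Brent 4, T→Galt 4. Service 17; fixed 12; total 29.
{Wirral, Galt}: P→Wirral 4, Q→Wirral 2, R→Galt 4, S→Galt 6, T→Galt 4. Service 20; fixed 10; total 30.
{Norris, Wirral, Brent, Sutton, Galt, York}: service 16 + fixed 27 = 43
No other subset beats 27.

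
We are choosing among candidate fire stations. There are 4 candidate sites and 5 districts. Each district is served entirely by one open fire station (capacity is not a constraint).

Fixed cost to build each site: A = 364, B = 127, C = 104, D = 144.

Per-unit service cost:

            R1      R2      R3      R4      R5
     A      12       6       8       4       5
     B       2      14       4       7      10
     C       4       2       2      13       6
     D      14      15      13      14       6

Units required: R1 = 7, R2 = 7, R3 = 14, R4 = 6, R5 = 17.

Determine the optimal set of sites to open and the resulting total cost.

Open C only; minimum total cost 354.

For any fixed open set, each district goes to its cheapest open site; total = fixed + service.
{C}: R1→C 4·7=28, R2→C 2·7=14, R3→C 2·14=28, R4→C 13·6=78, R5→C 6·17=102. Service 250; fixed 104; total 354.
{B, C}: service 200 + fixed 231 = 431
{C, D}: service 250 + fixed 248 = 498
{A, B, C, D}: service 165 + fixed 739 = 904
No other subset beats 354.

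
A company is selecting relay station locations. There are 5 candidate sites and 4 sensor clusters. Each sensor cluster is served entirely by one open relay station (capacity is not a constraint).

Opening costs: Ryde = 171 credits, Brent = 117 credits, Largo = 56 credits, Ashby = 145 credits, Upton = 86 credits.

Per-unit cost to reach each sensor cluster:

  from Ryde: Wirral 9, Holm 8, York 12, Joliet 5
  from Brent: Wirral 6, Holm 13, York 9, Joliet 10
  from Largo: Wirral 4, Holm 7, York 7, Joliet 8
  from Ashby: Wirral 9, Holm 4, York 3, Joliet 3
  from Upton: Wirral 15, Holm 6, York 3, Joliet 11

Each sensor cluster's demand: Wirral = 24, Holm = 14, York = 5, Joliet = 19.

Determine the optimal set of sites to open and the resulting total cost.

Open Largo and Ashby; minimum total cost 425.

For any fixed open set, each sensor cluster goes to its cheapest open site; total = fixed + service.
{Largo, Ashby}: Wirral→Largo 4·24=96, Holm→Ashby 4·14=56, York→Ashby 3·5=15, Joliet→Ashby 3·19=57. Service 224; fixed 201; total 425.
{Largo}: Wirral→Largo 4·24=96, Holm→Largo 7·14=98, York→Largo 7·5=35, Joliet→Largo 8·19=152. Service 381; fixed 56; total 437.
{Largo, Upton}: service 347 + fixed 142 = 489
{Ryde, Brent, Largo, Ashby, Upton}: service 224 + fixed 575 = 799
No other subset beats 425.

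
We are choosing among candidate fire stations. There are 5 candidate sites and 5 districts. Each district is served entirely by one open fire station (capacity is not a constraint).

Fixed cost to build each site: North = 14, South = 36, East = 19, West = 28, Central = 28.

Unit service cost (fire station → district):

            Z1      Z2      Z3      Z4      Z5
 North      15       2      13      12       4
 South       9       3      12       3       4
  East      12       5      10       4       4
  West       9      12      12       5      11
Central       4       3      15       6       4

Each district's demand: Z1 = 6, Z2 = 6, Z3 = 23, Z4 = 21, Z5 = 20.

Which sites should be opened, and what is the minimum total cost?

For any fixed open set, each district goes to its cheapest open site; total = fixed + service.
{East, Central}: Z1→Central 4·6=24, Z2→Central 3·6=18, Z3→East 10·23=230, Z4→East 4·21=84, Z5→East 4·20=80. Service 436; fixed 47; total 483.
{North, East, Central}: service 430 + fixed 61 = 491
{South, East, Central}: service 415 + fixed 83 = 498
{North, South, East, West, Central}: service 409 + fixed 125 = 534
No other subset beats 483.

Open East and Central; minimum total cost 483.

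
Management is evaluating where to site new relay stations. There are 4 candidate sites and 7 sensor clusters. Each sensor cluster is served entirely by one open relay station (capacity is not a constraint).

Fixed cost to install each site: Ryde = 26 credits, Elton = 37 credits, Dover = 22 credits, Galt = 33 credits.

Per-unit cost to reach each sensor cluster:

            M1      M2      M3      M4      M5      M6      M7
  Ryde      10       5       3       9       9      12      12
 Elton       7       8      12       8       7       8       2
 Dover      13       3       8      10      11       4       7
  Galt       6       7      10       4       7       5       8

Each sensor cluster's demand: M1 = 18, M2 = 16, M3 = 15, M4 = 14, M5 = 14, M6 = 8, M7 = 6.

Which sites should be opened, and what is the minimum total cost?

For any fixed open set, each sensor cluster goes to its cheapest open site; total = fixed + service.
{Ryde, Dover, Galt}: M1→Galt 6·18=108, M2→Dover 3·16=48, M3→Ryde 3·15=45, M4→Galt 4·14=56, M5→Galt 7·14=98, M6→Dover 4·8=32, M7→Dover 7·6=42. Service 429; fixed 81; total 510.
{Ryde, Elton, Dover, Galt}: service 399 + fixed 118 = 517
{Ryde, Galt}: service 475 + fixed 59 = 534
{Dover}: service 770 + fixed 22 = 792
No other subset beats 510.

Open Ryde, Dover and Galt; minimum total cost 510.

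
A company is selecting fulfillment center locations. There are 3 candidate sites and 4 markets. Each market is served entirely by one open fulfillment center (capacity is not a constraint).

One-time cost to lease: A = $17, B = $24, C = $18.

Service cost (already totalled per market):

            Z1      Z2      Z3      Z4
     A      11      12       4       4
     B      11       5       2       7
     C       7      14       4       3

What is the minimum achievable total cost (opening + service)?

For any fixed open set, each market goes to its cheapest open site; total = fixed + service.
{C}: Z1→C 7, Z2→C 14, Z3→C 4, Z4→C 3. Service 28; fixed 18; total 46.
{A}: Z1→A 11, Z2→A 12, Z3→A 4, Z4→A 4. Service 31; fixed 17; total 48.
{B}: Z1→B 11, Z2→B 5, Z3→B 2, Z4→B 7. Service 25; fixed 24; total 49.
{A, B, C}: Z1→C 7, Z2→B 5, Z3→B 2, Z4→C 3. Service 17; fixed 59; total 76.
No other subset beats 46.

Minimum total cost: 46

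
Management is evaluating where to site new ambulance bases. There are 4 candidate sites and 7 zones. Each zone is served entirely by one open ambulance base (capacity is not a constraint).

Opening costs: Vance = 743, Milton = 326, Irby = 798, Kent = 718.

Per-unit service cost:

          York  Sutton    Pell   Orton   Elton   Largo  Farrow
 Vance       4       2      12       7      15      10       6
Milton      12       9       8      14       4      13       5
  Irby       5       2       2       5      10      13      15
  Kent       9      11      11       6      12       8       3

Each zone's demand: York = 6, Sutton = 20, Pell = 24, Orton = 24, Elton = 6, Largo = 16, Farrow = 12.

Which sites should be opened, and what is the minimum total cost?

For any fixed open set, each zone goes to its cheapest open site; total = fixed + service.
{Milton}: York→Milton 12·6=72, Sutton→Milton 9·20=180, Pell→Milton 8·24=192, Orton→Milton 14·24=336, Elton→Milton 4·6=24, Largo→Milton 13·16=208, Farrow→Milton 5·12=60. Service 1072; fixed 326; total 1398.
{Irby}: service 686 + fixed 798 = 1484
{Vance}: York→Vance 4·6=24, Sutton→Vance 2·20=40, Pell→Vance 12·24=288, Orton→Vance 7·24=168, Elton→Vance 15·6=90, Largo→Vance 10·16=160, Farrow→Vance 6·12=72. Service 842; fixed 743; total 1585.
{Vance, Milton, Irby, Kent}: York→Vance 4·6=24, Sutton→Vance 2·20=40, Pell→Irby 2·24=48, Orton→Irby 5·24=120, Elton→Milton 4·6=24, Largo→Kent 8·16=128, Farrow→Kent 3·12=36. Service 420; fixed 2585; total 3005.
(All 15 nonempty subsets were checked; Milton only is lowest.)

Open Milton only; minimum total cost 1398.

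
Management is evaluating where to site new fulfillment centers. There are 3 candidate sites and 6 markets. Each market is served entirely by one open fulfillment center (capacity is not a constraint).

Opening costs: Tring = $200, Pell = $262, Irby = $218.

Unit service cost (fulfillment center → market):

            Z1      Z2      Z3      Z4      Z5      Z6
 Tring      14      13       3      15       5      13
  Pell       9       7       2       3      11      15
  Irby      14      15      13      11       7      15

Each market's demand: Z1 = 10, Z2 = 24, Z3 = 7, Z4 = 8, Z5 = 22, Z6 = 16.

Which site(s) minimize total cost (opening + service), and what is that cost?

For any fixed open set, each market goes to its cheapest open site; total = fixed + service.
{Pell}: Z1→Pell 9·10=90, Z2→Pell 7·24=168, Z3→Pell 2·7=14, Z4→Pell 3·8=24, Z5→Pell 11·22=242, Z6→Pell 15·16=240. Service 778; fixed 262; total 1040.
{Tring, Pell}: Z1→Pell 9·10=90, Z2→Pell 7·24=168, Z3→Pell 2·7=14, Z4→Pell 3·8=24, Z5→Tring 5·22=110, Z6→Tring 13·16=208. Service 614; fixed 462; total 1076.
{Tring}: Z1→Tring 14·10=140, Z2→Tring 13·24=312, Z3→Tring 3·7=21, Z4→Tring 15·8=120, Z5→Tring 5·22=110, Z6→Tring 13·16=208. Service 911; fixed 200; total 1111.
{Tring, Pell, Irby}: service 614 + fixed 680 = 1294
(All 7 nonempty subsets were checked; Pell only is lowest.)

Open Pell only; minimum total cost 1040.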